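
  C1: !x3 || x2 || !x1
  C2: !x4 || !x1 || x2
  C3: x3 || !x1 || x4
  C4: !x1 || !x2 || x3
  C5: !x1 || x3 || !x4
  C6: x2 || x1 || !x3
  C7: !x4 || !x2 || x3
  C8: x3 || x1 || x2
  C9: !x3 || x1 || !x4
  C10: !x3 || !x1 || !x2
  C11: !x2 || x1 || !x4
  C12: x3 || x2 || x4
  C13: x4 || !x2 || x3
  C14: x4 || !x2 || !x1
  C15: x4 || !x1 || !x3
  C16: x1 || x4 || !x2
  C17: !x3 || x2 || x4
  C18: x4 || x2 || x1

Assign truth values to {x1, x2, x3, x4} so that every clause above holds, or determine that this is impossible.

UNSATISFIABLE

Suppose x3 = false.
Suppose x1 = false.
Unit clause (x2) forces x2 = true.
Unit clause (!x4) forces x4 = false.
But (x4) is also a unit clause — contradiction.
Backtrack on x1: now try x1 = true.
Unit clause (x4) forces x4 = true.
But (!x4) is also a unit clause — contradiction.
Either choice for x1 ends in contradiction.
Backtrack on x3: now try x3 = true.
Suppose x2 = true.
Unit clause (!x1) forces x1 = false.
Unit clause (!x4) forces x4 = false.
But (x4) is also a unit clause — contradiction.
Backtrack on x2: now try x2 = false.
Unit clause (!x1) forces x1 = false.
But (x1) is also a unit clause — contradiction.
Either choice for x2 ends in contradiction.
Either choice for x3 ends in contradiction.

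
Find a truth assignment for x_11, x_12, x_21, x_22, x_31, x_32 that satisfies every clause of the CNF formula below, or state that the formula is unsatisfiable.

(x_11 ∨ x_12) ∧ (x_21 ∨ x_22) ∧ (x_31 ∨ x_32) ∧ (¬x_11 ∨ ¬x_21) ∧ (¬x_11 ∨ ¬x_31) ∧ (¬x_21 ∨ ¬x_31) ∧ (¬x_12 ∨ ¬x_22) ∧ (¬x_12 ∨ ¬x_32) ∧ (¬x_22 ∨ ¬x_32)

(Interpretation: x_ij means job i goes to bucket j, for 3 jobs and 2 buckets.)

UNSATISFIABLE

Case x_11 = True:
The clause (¬x_21) is unit, so x_21 = False.
The clause (x_22) is unit, so x_22 = True.
The clause (¬x_31) is unit, so x_31 = False.
The clause (x_32) is unit, so x_32 = True.
Now (¬x_32) is unsatisfied and unit — conflict.
Undo x_11 and try x_11 = False.
The clause (x_12) is unit, so x_12 = True.
The clause (¬x_22) is unit, so x_22 = False.
The clause (x_21) is unit, so x_21 = True.
The clause (¬x_31) is unit, so x_31 = False.
The clause (x_32) is unit, so x_32 = True.
Now (¬x_32) is unsatisfied and unit — conflict.
Neither x_11 = True nor x_11 = False works.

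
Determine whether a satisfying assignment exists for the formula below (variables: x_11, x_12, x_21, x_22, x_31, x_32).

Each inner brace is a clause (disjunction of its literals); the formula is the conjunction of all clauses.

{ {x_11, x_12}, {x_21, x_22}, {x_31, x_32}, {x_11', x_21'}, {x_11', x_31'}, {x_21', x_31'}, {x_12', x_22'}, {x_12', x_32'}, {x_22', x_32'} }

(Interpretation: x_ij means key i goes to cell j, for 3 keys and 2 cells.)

Unsatisfiable

Branch on x_11: set x_11 = 1.
(x_21') alone gives x_21 = 0.
(x_22) alone gives x_22 = 1.
(x_31') alone gives x_31 = 0.
(x_32) alone gives x_32 = 1.
But (x_32') is also a unit clause — contradiction.
That branch fails; take x_11 = 0 instead.
(x_12) alone gives x_12 = 1.
(x_22') alone gives x_22 = 0.
(x_21) alone gives x_21 = 1.
(x_31') alone gives x_31 = 0.
(x_32) alone gives x_32 = 1.
But (x_32') is also a unit clause — contradiction.
Neither x_11 = 1 nor x_11 = 0 works.
No assignment satisfies every clause.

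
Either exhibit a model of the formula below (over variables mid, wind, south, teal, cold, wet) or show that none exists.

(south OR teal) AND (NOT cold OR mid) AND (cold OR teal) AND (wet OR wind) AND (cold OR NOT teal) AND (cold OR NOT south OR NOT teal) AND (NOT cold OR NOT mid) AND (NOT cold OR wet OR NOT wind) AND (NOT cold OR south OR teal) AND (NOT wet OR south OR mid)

Case south = true:
Case cold = false:
From the singleton clause (teal), teal = true.
But (NOT teal) is also a unit clause — contradiction.
So cold must be the other value — set cold = true.
From the singleton clause (mid), mid = true.
But (NOT mid) is also a unit clause — contradiction.
Both values of cold lead to a conflict.
So south must be the other value — set south = false.
From the singleton clause (teal), teal = true.
From the singleton clause (cold), cold = true.
From the singleton clause (mid), mid = true.
But (NOT mid) is also a unit clause — contradiction.
Both values of south lead to a conflict.

UNSATISFIABLE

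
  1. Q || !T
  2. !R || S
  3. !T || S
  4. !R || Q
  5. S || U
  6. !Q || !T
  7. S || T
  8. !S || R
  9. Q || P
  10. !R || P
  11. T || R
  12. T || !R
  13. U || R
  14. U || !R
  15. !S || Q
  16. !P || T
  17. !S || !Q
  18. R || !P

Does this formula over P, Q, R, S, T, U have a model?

Try Q = true.
Unit clause (!T) forces T = false.
Unit clause (S) forces S = true.
That conflicts with the unit clause (!S).
That branch fails; take Q = false instead.
Unit clause (!T) forces T = false.
Unit clause (!R) forces R = false.
That conflicts with the unit clause (R).
Both values of Q lead to a conflict.
No assignment satisfies every clause.

No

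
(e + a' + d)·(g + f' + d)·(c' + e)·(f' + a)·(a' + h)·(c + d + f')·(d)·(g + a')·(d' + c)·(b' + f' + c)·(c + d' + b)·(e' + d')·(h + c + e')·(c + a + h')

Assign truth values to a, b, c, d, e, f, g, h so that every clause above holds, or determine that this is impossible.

UNSATISFIABLE

(d) alone gives d = 1.
(c) alone gives c = 1.
(e) alone gives e = 1.
Now (e') is unsatisfied and unit — conflict.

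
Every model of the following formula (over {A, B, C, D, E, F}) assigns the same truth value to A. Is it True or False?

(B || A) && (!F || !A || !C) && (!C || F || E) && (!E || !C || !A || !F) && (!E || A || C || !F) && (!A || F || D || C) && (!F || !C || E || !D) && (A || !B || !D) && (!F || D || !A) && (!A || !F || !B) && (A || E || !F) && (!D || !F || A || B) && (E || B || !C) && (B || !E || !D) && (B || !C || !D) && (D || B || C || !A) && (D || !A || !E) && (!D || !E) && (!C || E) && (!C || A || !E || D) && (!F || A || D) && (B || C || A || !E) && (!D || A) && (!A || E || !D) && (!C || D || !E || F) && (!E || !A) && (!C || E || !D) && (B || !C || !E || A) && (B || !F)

Suppose A = true.
(!E) alone gives E = false.
(!C) alone gives C = false.
(!D) alone gives D = false.
(F) alone gives F = true.
But (!F) is also a unit clause — contradiction.
So every satisfying assignment has A = False.

False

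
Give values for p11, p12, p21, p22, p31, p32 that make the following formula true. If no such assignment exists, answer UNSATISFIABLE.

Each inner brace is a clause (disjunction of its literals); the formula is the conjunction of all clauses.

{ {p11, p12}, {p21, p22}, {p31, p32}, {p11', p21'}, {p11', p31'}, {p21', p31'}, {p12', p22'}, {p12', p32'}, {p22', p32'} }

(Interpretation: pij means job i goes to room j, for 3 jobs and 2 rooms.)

UNSATISFIABLE

Suppose p11 = 1.
The clause (p21') is unit, so p21 = 0.
The clause (p22) is unit, so p22 = 1.
The clause (p31') is unit, so p31 = 0.
The clause (p32) is unit, so p32 = 1.
Now (p32') is unsatisfied and unit — conflict.
Undo p11 and try p11 = 0.
The clause (p12) is unit, so p12 = 1.
The clause (p22') is unit, so p22 = 0.
The clause (p21) is unit, so p21 = 1.
The clause (p31') is unit, so p31 = 0.
The clause (p32) is unit, so p32 = 1.
Now (p32') is unsatisfied and unit — conflict.
Either choice for p11 ends in contradiction.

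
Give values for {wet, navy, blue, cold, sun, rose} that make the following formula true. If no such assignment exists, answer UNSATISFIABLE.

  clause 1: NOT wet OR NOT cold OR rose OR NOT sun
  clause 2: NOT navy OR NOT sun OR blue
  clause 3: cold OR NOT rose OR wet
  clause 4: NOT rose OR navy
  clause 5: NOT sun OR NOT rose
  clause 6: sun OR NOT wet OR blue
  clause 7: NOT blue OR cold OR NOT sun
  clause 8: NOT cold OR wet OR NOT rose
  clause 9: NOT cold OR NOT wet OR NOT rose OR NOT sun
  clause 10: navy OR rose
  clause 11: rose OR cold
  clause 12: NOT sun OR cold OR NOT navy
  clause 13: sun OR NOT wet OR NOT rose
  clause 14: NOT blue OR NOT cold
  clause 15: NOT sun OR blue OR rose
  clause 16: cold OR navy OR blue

Try rose = false.
From the singleton clause (navy), navy = true.
From the singleton clause (cold), cold = true.
From the singleton clause (NOT blue), blue = false.
From the singleton clause (NOT sun), sun = false.
From the singleton clause (NOT wet), wet = false.
All clauses are satisfied.

wet: false; navy: true; blue: false; cold: true; sun: false; rose: false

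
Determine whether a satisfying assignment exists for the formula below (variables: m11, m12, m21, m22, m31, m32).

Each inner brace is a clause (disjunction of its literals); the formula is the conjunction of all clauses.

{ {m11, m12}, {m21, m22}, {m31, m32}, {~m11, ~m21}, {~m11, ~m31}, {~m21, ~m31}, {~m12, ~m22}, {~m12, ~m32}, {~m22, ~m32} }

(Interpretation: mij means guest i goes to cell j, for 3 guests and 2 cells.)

Case m11 = 1:
The clause (~m21) is unit, so m21 = 0.
The clause (m22) is unit, so m22 = 1.
The clause (~m31) is unit, so m31 = 0.
The clause (m32) is unit, so m32 = 1.
That conflicts with the unit clause (~m32).
Undo m11 and try m11 = 0.
The clause (m12) is unit, so m12 = 1.
The clause (~m22) is unit, so m22 = 0.
The clause (m21) is unit, so m21 = 1.
The clause (~m31) is unit, so m31 = 0.
The clause (m32) is unit, so m32 = 1.
That conflicts with the unit clause (~m32).
Either choice for m11 ends in contradiction.
No assignment satisfies every clause.

No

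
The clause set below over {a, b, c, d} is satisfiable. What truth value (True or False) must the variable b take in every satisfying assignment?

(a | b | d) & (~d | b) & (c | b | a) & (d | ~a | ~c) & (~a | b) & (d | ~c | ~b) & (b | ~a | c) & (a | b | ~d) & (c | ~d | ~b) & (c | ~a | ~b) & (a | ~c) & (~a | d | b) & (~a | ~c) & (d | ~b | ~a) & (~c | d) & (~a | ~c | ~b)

Suppose b = 0.
From the singleton clause (~d), d = 0.
From the singleton clause (a), a = 1.
Now (~a) is unsatisfied and unit — conflict.
So every satisfying assignment has b = True.

True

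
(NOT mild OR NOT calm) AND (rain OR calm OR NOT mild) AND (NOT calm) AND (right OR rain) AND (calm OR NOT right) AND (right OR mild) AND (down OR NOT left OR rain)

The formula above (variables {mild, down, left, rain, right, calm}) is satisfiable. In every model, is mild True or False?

Suppose mild = false.
The clause (NOT calm) is unit, so calm = false.
The clause (NOT right) is unit, so right = false.
That conflicts with the unit clause (right).
So every satisfying assignment has mild = True.

True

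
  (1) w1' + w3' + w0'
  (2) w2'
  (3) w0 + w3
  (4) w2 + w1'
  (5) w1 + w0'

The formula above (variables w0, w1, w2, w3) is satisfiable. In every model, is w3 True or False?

True

Suppose w3 = 0.
From the singleton clause (w2'), w2 = 0.
From the singleton clause (w0), w0 = 1.
From the singleton clause (w1'), w1 = 0.
Now (w1) is unsatisfied and unit — conflict.
So every satisfying assignment has w3 = True.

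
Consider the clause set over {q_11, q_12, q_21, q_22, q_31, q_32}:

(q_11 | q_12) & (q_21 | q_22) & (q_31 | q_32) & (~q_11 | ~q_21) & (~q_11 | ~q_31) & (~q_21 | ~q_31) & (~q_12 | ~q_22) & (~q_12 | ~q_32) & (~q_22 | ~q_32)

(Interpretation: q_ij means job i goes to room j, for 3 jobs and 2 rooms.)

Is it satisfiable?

Unsatisfiable

Case q_11 = 1:
(~q_21) alone gives q_21 = 0.
(q_22) alone gives q_22 = 1.
(~q_31) alone gives q_31 = 0.
(q_32) alone gives q_32 = 1.
That conflicts with the unit clause (~q_32).
Backtrack on q_11: now try q_11 = 0.
(q_12) alone gives q_12 = 1.
(~q_22) alone gives q_22 = 0.
(q_21) alone gives q_21 = 1.
(~q_31) alone gives q_31 = 0.
(q_32) alone gives q_32 = 1.
That conflicts with the unit clause (~q_32).
Both values of q_11 lead to a conflict.
No assignment satisfies every clause.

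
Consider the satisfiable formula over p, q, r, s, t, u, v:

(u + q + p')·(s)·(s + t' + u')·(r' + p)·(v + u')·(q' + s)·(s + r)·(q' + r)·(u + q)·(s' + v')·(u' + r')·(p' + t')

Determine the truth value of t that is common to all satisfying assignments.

Suppose t = 1.
The clause (s) is unit, so s = 1.
The clause (v') is unit, so v = 0.
The clause (u') is unit, so u = 0.
The clause (q) is unit, so q = 1.
The clause (r) is unit, so r = 1.
The clause (p) is unit, so p = 1.
But (p') is also a unit clause — contradiction.
So every satisfying assignment has t = False.

False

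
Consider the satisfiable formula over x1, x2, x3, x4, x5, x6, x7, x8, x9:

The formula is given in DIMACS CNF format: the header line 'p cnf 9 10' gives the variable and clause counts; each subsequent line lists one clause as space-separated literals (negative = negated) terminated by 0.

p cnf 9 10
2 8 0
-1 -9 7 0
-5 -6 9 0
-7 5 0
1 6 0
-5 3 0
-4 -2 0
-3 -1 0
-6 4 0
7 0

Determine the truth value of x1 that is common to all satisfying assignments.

False

Suppose x1 = True.
Unit clause (¬x3) forces x3 = False.
Unit clause (¬x5) forces x5 = False.
Unit clause (¬x7) forces x7 = False.
But (x7) is also a unit clause — contradiction.
So every satisfying assignment has x1 = False.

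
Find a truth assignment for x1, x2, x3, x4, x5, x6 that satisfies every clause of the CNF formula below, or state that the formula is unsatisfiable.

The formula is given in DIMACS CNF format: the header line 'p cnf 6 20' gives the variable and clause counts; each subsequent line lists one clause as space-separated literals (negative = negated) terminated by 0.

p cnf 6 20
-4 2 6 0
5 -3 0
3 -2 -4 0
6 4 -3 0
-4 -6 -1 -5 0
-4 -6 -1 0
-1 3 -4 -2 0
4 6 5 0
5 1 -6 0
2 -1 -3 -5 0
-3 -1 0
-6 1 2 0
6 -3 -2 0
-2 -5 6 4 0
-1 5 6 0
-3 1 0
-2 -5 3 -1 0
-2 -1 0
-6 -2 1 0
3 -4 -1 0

x1 ↦ False; x2 ↦ False; x3 ↦ False; x4 ↦ False; x5 ↦ True; x6 ↦ False

Case x5 = True:
Case x3 = False:
Case x2 = False:
Case x4 = False:
Case x6 = False:
All clauses hold; x1 can take either value.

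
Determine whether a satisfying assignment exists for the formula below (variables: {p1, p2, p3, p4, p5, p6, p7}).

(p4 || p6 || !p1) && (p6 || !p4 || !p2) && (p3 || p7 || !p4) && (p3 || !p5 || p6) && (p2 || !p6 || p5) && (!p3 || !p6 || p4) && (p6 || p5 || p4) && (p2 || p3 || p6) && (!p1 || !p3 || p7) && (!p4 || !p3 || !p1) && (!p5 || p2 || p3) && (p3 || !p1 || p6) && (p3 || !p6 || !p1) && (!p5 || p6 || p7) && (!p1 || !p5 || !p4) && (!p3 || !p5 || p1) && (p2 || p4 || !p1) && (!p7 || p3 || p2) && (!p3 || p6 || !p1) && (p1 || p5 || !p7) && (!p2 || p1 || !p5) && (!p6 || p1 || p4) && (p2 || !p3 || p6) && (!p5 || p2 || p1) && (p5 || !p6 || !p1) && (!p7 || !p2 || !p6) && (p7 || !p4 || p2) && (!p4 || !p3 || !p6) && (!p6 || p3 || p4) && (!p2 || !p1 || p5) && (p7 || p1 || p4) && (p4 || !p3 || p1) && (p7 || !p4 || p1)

Unsatisfiable

Try p4 = true.
Try p6 = true.
(!p3) alone gives p3 = false.
(p7) alone gives p7 = true.
(!p1) alone gives p1 = false.
(p2) alone gives p2 = true.
Now (!p2) is unsatisfied and unit — conflict.
Backtrack on p6: now try p6 = false.
(!p2) alone gives p2 = false.
(p3) alone gives p3 = true.
Now (!p3) is unsatisfied and unit — conflict.
Neither p6 = true nor p6 = false works.
Backtrack on p4: now try p4 = false.
Try p6 = true.
(!p3) alone gives p3 = false.
Now (p3) is unsatisfied and unit — conflict.
Backtrack on p6: now try p6 = false.
(!p1) alone gives p1 = false.
(p5) alone gives p5 = true.
(p3) alone gives p3 = true.
Now (!p3) is unsatisfied and unit — conflict.
Neither p6 = true nor p6 = false works.
Neither p4 = true nor p4 = false works.
No assignment satisfies every clause.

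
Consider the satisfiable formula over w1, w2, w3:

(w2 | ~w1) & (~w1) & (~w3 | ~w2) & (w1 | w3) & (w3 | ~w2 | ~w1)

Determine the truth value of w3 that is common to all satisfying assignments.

Suppose w3 = 0.
(~w1) alone gives w1 = 0.
Now (w1) is unsatisfied and unit — conflict.
So every satisfying assignment has w3 = True.

True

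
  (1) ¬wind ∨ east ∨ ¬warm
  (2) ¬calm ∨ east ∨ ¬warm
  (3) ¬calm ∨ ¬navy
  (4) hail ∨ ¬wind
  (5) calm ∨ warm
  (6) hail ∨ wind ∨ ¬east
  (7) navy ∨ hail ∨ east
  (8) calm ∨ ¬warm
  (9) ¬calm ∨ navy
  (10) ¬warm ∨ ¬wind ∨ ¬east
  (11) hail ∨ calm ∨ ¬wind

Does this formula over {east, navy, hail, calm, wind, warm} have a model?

Case calm = False:
From the singleton clause (warm), warm = True.
But (¬warm) is also a unit clause — contradiction.
That branch fails; take calm = True instead.
From the singleton clause (¬navy), navy = False.
But (navy) is also a unit clause — contradiction.
Either choice for calm ends in contradiction.
No assignment satisfies every clause.

No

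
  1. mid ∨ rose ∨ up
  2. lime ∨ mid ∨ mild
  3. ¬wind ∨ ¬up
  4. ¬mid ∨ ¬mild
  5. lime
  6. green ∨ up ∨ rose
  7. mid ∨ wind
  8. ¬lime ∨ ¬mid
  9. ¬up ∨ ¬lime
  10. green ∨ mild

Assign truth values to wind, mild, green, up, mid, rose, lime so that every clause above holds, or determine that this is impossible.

(lime) alone gives lime = True.
(¬mid) alone gives mid = False.
(wind) alone gives wind = True.
(¬up) alone gives up = False.
(rose) alone gives rose = True.
Suppose green = False.
(mild) alone gives mild = True.
Every clause now holds.

wind=True; mild=True; green=False; up=False; mid=False; rose=True; lime=True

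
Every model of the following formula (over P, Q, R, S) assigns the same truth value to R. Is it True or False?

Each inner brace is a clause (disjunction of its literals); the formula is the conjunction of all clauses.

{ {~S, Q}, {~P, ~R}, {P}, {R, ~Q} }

False

Suppose R = 1.
The clause (~P) is unit, so P = 0.
Now (P) is unsatisfied and unit — conflict.
So every satisfying assignment has R = False.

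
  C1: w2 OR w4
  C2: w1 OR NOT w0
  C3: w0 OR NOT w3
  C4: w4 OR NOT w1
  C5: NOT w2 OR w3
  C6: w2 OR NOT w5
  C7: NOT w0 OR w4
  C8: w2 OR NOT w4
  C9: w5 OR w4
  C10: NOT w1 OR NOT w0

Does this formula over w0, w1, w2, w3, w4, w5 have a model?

Unsatisfiable

Try w2 = true.
Unit clause (w3) forces w3 = true.
Unit clause (w0) forces w0 = true.
Unit clause (w1) forces w1 = true.
Now (NOT w1) is unsatisfied and unit — conflict.
That branch fails; take w2 = false instead.
Unit clause (w4) forces w4 = true.
Now (NOT w4) is unsatisfied and unit — conflict.
Neither w2 = true nor w2 = false works.
No assignment satisfies every clause.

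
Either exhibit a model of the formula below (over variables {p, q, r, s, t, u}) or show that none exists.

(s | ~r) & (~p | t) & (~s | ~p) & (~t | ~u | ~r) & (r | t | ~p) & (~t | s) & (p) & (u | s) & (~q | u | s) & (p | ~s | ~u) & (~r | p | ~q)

The clause (p) is unit, so p = 1.
The clause (t) is unit, so t = 1.
The clause (~s) is unit, so s = 0.
That conflicts with the unit clause (s).

UNSATISFIABLE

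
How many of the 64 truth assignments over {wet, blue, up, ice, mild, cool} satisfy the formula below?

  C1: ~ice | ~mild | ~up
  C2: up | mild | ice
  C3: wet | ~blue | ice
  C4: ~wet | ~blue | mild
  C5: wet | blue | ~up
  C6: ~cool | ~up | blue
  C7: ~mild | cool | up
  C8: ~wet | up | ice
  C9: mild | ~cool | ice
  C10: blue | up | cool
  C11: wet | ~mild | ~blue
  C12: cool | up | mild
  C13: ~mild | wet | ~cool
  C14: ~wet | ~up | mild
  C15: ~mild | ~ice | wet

10

There are 2^6 = 64 truth assignments over (wet, blue, up, ice, mild, cool).
Split on blue. With blue = 1, the clauses containing blue are satisfied and ~blue drops from the rest; 6 of the 2^5 = 32 assignments to the other variables satisfy what remains.
With blue = 0, by the same count on the reduced clause set, 4 assignments work.
(One model: wet=F, blue=F, up=F, ice=T, mild=F, cool=T.)
Total: 6 + 4 = 10.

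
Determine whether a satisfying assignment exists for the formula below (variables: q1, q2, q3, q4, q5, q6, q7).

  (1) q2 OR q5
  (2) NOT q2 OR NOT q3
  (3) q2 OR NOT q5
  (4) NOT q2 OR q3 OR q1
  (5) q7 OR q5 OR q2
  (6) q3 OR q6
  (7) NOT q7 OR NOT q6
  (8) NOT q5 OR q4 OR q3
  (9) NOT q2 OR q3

No, unsatisfiable

Suppose q2 = true.
Unit clause (NOT q3) forces q3 = false.
But (q3) is also a unit clause — contradiction.
So q2 must be the other value — set q2 = false.
Unit clause (q5) forces q5 = true.
But (NOT q5) is also a unit clause — contradiction.
Either choice for q2 ends in contradiction.
No assignment satisfies every clause.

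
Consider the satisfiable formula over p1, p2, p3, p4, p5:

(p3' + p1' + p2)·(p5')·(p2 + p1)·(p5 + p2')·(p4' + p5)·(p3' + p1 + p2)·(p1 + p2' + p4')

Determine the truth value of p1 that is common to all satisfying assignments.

Suppose p1 = 0.
(p5') alone gives p5 = 0.
(p2) alone gives p2 = 1.
Now (p2') is unsatisfied and unit — conflict.
So every satisfying assignment has p1 = True.

True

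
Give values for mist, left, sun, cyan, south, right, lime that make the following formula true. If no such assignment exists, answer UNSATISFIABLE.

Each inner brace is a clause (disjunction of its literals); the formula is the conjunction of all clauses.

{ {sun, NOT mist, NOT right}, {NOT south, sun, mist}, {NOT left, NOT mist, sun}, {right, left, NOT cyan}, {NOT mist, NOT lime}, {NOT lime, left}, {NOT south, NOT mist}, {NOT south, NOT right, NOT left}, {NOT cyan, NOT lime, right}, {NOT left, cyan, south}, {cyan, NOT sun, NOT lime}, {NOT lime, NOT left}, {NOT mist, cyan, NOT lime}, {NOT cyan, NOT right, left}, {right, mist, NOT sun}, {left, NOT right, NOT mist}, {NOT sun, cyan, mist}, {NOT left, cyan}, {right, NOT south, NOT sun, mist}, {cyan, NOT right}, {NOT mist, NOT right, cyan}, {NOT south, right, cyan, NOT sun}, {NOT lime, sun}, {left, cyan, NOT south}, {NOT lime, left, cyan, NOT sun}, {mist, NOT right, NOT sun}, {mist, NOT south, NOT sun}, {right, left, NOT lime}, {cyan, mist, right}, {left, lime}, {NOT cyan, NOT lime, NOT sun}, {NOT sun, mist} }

Try mist = false.
The clause (NOT sun) is unit, so sun = false.
The clause (NOT south) is unit, so south = false.
The clause (NOT lime) is unit, so lime = false.
The clause (left) is unit, so left = true.
The clause (cyan) is unit, so cyan = true.
Every clause is now satisfied; right is unconstrained.

mist ↦ false,  left ↦ true,  sun ↦ false,  cyan ↦ true,  south ↦ false,  right ↦ true,  lime ↦ false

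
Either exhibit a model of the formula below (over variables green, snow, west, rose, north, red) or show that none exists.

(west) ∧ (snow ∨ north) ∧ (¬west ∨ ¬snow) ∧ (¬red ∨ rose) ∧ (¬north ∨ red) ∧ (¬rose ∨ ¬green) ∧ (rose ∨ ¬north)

From the singleton clause (west), west = True.
From the singleton clause (¬snow), snow = False.
From the singleton clause (north), north = True.
From the singleton clause (red), red = True.
From the singleton clause (rose), rose = True.
From the singleton clause (¬green), green = False.
Every clause now holds.

green=False; snow=False; west=True; rose=True; north=True; red=True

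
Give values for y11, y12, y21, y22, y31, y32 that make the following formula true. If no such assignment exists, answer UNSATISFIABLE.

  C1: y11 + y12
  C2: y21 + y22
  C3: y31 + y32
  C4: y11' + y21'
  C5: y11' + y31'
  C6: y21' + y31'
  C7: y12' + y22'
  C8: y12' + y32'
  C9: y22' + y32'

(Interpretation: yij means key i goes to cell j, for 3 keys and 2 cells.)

UNSATISFIABLE

Try y11 = 1.
Unit clause (y21') forces y21 = 0.
Unit clause (y22) forces y22 = 1.
Unit clause (y31') forces y31 = 0.
Unit clause (y32) forces y32 = 1.
Now (y32') is unsatisfied and unit — conflict.
That branch fails; take y11 = 0 instead.
Unit clause (y12) forces y12 = 1.
Unit clause (y22') forces y22 = 0.
Unit clause (y21) forces y21 = 1.
Unit clause (y31') forces y31 = 0.
Unit clause (y32) forces y32 = 1.
Now (y32') is unsatisfied and unit — conflict.
Both values of y11 lead to a conflict.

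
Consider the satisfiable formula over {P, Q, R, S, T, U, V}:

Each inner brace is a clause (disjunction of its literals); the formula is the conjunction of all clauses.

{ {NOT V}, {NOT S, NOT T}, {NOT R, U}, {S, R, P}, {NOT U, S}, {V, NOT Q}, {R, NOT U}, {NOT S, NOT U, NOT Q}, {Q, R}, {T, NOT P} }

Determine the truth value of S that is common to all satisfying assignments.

True

Suppose S = false.
The clause (NOT V) is unit, so V = false.
The clause (NOT U) is unit, so U = false.
The clause (NOT R) is unit, so R = false.
The clause (P) is unit, so P = true.
The clause (NOT Q) is unit, so Q = false.
That conflicts with the unit clause (Q).
So every satisfying assignment has S = True.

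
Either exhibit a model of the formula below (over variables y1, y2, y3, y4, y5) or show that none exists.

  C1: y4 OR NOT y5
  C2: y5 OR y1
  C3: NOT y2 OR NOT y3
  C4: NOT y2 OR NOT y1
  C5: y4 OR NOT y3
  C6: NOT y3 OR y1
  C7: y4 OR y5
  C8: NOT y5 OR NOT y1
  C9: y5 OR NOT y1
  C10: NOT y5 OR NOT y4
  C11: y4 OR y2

Suppose y4 = true.
From the singleton clause (NOT y5), y5 = false.
From the singleton clause (y1), y1 = true.
But (NOT y1) is also a unit clause — contradiction.
So y4 must be the other value — set y4 = false.
From the singleton clause (NOT y5), y5 = false.
But (y5) is also a unit clause — contradiction.
Either choice for y4 ends in contradiction.

UNSATISFIABLE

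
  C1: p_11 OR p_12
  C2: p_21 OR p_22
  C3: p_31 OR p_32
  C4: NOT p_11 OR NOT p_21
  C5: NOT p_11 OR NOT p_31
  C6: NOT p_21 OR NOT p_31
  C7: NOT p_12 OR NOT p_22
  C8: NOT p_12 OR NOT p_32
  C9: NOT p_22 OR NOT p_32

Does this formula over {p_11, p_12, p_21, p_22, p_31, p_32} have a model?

Suppose p_11 = true.
(NOT p_21) alone gives p_21 = false.
(p_22) alone gives p_22 = true.
(NOT p_31) alone gives p_31 = false.
(p_32) alone gives p_32 = true.
Now (NOT p_32) is unsatisfied and unit — conflict.
That branch fails; take p_11 = false instead.
(p_12) alone gives p_12 = true.
(NOT p_22) alone gives p_22 = false.
(p_21) alone gives p_21 = true.
(NOT p_31) alone gives p_31 = false.
(p_32) alone gives p_32 = true.
Now (NOT p_32) is unsatisfied and unit — conflict.
Either choice for p_11 ends in contradiction.
No assignment satisfies every clause.

No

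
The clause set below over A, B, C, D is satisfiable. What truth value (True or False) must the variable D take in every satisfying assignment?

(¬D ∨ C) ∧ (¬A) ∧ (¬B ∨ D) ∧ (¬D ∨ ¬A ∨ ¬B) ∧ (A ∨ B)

True

Suppose D = False.
The clause (¬A) is unit, so A = False.
The clause (¬B) is unit, so B = False.
Now (B) is unsatisfied and unit — conflict.
So every satisfying assignment has D = True.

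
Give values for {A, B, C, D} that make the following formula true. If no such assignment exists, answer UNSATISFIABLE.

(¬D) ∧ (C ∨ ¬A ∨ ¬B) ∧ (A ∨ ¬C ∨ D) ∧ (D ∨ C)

From the singleton clause (¬D), D = False.
From the singleton clause (C), C = True.
From the singleton clause (A), A = True.
No clause remains; B is free.

A: True, B: False, C: True, D: False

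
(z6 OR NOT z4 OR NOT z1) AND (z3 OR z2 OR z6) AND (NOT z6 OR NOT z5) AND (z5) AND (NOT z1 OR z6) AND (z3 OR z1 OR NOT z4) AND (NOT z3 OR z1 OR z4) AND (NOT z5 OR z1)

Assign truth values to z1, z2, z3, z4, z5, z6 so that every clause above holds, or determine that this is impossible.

UNSATISFIABLE

Unit clause (z5) forces z5 = true.
Unit clause (NOT z6) forces z6 = false.
Unit clause (NOT z1) forces z1 = false.
Now (z1) is unsatisfied and unit — conflict.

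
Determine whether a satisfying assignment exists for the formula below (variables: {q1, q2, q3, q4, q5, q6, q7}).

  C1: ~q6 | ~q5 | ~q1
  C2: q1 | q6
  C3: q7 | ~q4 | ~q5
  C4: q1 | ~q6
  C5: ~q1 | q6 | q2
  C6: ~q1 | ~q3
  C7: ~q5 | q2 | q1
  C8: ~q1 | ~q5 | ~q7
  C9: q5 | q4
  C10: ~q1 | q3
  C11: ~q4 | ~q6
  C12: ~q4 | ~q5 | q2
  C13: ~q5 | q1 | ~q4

No

Suppose q1 = 1.
(~q3) alone gives q3 = 0.
Now (q3) is unsatisfied and unit — conflict.
Undo q1 and try q1 = 0.
(q6) alone gives q6 = 1.
Now (~q6) is unsatisfied and unit — conflict.
Either choice for q1 ends in contradiction.
No assignment satisfies every clause.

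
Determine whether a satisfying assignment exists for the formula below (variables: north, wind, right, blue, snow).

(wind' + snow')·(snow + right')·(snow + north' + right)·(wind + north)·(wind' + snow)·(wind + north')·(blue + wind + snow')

Unsatisfiable

Branch on wind: set wind = 0.
(north) alone gives north = 1.
Now (north') is unsatisfied and unit — conflict.
Undo wind and try wind = 1.
(snow') alone gives snow = 0.
Now (snow) is unsatisfied and unit — conflict.
Both values of wind lead to a conflict.
No assignment satisfies every clause.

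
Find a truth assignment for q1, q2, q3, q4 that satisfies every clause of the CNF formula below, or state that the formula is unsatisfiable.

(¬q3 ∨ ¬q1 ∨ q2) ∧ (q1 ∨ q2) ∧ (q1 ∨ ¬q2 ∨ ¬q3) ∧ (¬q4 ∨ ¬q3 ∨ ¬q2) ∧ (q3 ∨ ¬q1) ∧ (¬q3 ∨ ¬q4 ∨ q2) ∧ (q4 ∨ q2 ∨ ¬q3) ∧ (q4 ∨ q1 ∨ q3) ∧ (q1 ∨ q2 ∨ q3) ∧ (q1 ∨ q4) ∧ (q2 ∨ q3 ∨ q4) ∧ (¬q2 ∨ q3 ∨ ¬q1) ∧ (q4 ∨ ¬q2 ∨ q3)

Try q1 = True.
(q3) alone gives q3 = True.
(q2) alone gives q2 = True.
(¬q4) alone gives q4 = False.
Every clause now holds.

q1 ↦ True, q2 ↦ True, q3 ↦ True, q4 ↦ False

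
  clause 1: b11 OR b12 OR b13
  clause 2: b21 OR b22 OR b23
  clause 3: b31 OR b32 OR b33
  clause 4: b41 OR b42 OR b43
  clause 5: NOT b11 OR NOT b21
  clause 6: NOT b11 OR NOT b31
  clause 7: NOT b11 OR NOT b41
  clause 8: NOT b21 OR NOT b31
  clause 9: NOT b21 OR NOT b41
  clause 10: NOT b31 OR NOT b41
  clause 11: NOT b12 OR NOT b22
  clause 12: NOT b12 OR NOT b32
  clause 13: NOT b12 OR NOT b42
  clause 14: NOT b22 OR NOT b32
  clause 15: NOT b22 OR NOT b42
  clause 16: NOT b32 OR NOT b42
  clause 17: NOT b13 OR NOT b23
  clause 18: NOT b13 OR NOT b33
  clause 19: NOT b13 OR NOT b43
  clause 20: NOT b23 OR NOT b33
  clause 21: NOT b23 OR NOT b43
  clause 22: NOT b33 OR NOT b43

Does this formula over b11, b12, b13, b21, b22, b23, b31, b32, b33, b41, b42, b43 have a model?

No

Case b11 = false:
Case b12 = true:
Unit clause (NOT b22) forces b22 = false.
Unit clause (NOT b32) forces b32 = false.
Unit clause (NOT b42) forces b42 = false.
Case b21 = true:
Unit clause (NOT b31) forces b31 = false.
Unit clause (b33) forces b33 = true.
Unit clause (NOT b41) forces b41 = false.
Unit clause (b43) forces b43 = true.
But (NOT b43) is also a unit clause — contradiction.
So b21 must be the other value — set b21 = false.
Unit clause (b23) forces b23 = true.
Unit clause (NOT b13) forces b13 = false.
Unit clause (NOT b33) forces b33 = false.
Unit clause (b31) forces b31 = true.
Unit clause (NOT b41) forces b41 = false.
Unit clause (b43) forces b43 = true.
But (NOT b43) is also a unit clause — contradiction.
Both values of b21 lead to a conflict.
So b12 must be the other value — set b12 = false.
Unit clause (b13) forces b13 = true.
Unit clause (NOT b23) forces b23 = false.
Unit clause (NOT b33) forces b33 = false.
Unit clause (NOT b43) forces b43 = false.
Case b21 = true:
Unit clause (NOT b31) forces b31 = false.
Unit clause (b32) forces b32 = true.
Unit clause (NOT b41) forces b41 = false.
Unit clause (b42) forces b42 = true.
But (NOT b42) is also a unit clause — contradiction.
So b21 must be the other value — set b21 = false.
Unit clause (b22) forces b22 = true.
Unit clause (NOT b32) forces b32 = false.
Unit clause (b31) forces b31 = true.
Unit clause (NOT b41) forces b41 = false.
Unit clause (b42) forces b42 = true.
But (NOT b42) is also a unit clause — contradiction.
Both values of b21 lead to a conflict.
Both values of b12 lead to a conflict.
So b11 must be the other value — set b11 = true.
Unit clause (NOT b21) forces b21 = false.
Unit clause (NOT b31) forces b31 = false.
Unit clause (NOT b41) forces b41 = false.
Case b22 = true:
Unit clause (NOT b12) forces b12 = false.
Unit clause (NOT b32) forces b32 = false.
Unit clause (b33) forces b33 = true.
Unit clause (NOT b42) forces b42 = false.
Unit clause (b43) forces b43 = true.
But (NOT b43) is also a unit clause — contradiction.
So b22 must be the other value — set b22 = false.
Unit clause (b23) forces b23 = true.
Unit clause (NOT b13) forces b13 = false.
Unit clause (NOT b33) forces b33 = false.
Unit clause (b32) forces b32 = true.
Unit clause (NOT b12) forces b12 = false.
Unit clause (NOT b42) forces b42 = false.
Unit clause (b43) forces b43 = true.
But (NOT b43) is also a unit clause — contradiction.
Both values of b22 lead to a conflict.
Both values of b11 lead to a conflict.
No assignment satisfies every clause.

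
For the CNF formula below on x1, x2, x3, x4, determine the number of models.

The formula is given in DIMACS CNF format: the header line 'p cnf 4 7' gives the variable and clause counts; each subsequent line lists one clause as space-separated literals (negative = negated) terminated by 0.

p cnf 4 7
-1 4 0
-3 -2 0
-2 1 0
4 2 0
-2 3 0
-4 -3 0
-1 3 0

There are 2^4 = 16 truth assignments over (x1, x2, x3, x4).
Check each against the 7 clauses (columns in the order x1, x2, x3, x4):
  F F F F  ✗ fails (x4 ∨ x2)
  F F F T  ✓ satisfies all
  F F T F  ✗ fails (x4 ∨ x2)
  F F T T  ✗ fails (¬x4 ∨ ¬x3)
  F T F F  ✗ fails (¬x2 ∨ x1)
  F T F T  ✗ fails (¬x2 ∨ x1)
  F T T F  ✗ fails (¬x3 ∨ ¬x2)
  F T T T  ✗ fails (¬x3 ∨ ¬x2)
  T F F F  ✗ fails (¬x1 ∨ x4)
  T F F T  ✗ fails (¬x1 ∨ x3)
  T F T F  ✗ fails (¬x1 ∨ x4)
  T F T T  ✗ fails (¬x4 ∨ ¬x3)
  T T F F  ✗ fails (¬x1 ∨ x4)
  T T F T  ✗ fails (¬x2 ∨ x3)
  T T T F  ✗ fails (¬x1 ∨ x4)
  T T T T  ✗ fails (¬x3 ∨ ¬x2)
1 of the 16 rows is a model.

1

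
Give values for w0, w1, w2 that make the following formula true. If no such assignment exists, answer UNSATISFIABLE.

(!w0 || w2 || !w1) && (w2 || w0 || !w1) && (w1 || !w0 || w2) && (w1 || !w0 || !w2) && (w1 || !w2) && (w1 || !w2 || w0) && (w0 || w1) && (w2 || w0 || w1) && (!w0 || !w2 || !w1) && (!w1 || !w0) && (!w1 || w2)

Branch on w1: set w1 = true.
(!w0) alone gives w0 = false.
(w2) alone gives w2 = true.
This assignment satisfies each clause.

w0 ↦ false; w1 ↦ true; w2 ↦ true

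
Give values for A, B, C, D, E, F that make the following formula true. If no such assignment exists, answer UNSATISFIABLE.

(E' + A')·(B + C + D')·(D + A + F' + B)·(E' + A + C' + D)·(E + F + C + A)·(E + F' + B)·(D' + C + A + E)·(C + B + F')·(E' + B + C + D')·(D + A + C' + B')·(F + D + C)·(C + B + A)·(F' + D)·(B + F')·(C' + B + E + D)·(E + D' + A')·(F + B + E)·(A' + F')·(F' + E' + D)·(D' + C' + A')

Try E = 0.
Try F = 0.
From the singleton clause (B), B = 1.
Try C = 1.
Try D = 1.
From the singleton clause (A'), A = 0.
Every clause now holds.

A: 0,  B: 1,  C: 1,  D: 1,  E: 0,  F: 0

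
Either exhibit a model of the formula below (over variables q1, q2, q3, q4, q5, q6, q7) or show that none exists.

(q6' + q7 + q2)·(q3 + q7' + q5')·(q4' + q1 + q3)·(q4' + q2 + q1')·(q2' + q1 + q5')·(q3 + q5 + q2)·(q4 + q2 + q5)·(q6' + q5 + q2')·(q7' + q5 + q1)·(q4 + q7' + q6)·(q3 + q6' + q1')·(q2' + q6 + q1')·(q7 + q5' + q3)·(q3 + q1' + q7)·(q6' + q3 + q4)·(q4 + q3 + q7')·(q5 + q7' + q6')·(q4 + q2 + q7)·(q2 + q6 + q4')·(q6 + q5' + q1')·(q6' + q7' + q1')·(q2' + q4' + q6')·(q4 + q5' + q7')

q1=0,  q2=1,  q3=0,  q4=0,  q5=0,  q6=0,  q7=0

Branch on q6: set q6 = 0.
Branch on q4: set q4 = 0.
(q7') alone gives q7 = 0.
(q2) alone gives q2 = 1.
(q1') alone gives q1 = 0.
(q5') alone gives q5 = 0.
No clause remains; q3 is free.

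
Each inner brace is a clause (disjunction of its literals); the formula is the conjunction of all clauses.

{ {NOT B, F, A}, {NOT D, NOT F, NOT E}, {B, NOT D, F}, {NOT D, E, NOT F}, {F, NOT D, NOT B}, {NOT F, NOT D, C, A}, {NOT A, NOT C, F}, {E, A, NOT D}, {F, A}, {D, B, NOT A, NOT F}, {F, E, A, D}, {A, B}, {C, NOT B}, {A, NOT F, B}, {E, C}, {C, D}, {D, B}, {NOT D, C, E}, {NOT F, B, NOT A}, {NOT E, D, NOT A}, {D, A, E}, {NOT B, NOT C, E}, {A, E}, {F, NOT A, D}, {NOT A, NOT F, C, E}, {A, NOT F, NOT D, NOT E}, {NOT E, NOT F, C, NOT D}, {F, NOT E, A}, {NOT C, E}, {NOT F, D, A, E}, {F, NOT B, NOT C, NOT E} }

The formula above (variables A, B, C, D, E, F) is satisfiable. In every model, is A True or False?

Suppose A = true.
Try C = false.
From the singleton clause (NOT B), B = false.
From the singleton clause (E), E = true.
From the singleton clause (D), D = true.
From the singleton clause (NOT F), F = false.
Now (F) is unsatisfied and unit — conflict.
That branch fails; take C = true instead.
From the singleton clause (F), F = true.
From the singleton clause (B), B = true.
From the singleton clause (E), E = true.
From the singleton clause (NOT D), D = false.
Now (D) is unsatisfied and unit — conflict.
Either choice for C ends in contradiction.
So every satisfying assignment has A = False.

False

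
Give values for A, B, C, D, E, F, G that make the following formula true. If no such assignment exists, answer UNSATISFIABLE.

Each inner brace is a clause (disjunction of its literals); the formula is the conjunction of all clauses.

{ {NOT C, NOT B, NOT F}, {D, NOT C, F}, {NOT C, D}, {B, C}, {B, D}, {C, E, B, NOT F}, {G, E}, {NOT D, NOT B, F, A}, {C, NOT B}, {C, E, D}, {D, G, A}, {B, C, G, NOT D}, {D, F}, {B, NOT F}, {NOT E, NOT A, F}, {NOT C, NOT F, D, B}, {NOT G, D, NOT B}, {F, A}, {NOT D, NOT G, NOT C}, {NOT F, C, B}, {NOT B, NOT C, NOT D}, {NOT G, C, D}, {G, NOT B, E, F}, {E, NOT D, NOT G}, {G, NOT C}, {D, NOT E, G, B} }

UNSATISFIABLE

Try C = false.
From the singleton clause (B), B = true.
Now (NOT B) is unsatisfied and unit — conflict.
Backtrack on C: now try C = true.
From the singleton clause (D), D = true.
From the singleton clause (NOT G), G = false.
Now (G) is unsatisfied and unit — conflict.
Neither C = true nor C = false works.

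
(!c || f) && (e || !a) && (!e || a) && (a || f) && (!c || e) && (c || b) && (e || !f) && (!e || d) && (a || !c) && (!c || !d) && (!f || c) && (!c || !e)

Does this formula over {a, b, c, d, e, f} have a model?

Branch on c: set c = false.
From the singleton clause (b), b = true.
From the singleton clause (!f), f = false.
From the singleton clause (a), a = true.
From the singleton clause (e), e = true.
From the singleton clause (d), d = true.
All clauses are satisfied.
A satisfying assignment: a: true; b: true; c: false; d: true; e: true; f: false.

Yes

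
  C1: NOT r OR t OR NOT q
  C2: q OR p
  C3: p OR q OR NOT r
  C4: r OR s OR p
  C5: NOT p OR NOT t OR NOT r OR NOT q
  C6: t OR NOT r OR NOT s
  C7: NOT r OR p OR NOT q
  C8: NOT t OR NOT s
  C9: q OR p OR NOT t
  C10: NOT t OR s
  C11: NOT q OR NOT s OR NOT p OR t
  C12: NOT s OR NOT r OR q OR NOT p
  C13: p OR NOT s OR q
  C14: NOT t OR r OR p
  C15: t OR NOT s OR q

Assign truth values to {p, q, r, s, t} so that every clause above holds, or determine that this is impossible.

p=true, q=false, r=true, s=false, t=false

Suppose q = false.
From the singleton clause (p), p = true.
Suppose t = false.
From the singleton clause (NOT s), s = false.
Every clause is now satisfied; r is unconstrained.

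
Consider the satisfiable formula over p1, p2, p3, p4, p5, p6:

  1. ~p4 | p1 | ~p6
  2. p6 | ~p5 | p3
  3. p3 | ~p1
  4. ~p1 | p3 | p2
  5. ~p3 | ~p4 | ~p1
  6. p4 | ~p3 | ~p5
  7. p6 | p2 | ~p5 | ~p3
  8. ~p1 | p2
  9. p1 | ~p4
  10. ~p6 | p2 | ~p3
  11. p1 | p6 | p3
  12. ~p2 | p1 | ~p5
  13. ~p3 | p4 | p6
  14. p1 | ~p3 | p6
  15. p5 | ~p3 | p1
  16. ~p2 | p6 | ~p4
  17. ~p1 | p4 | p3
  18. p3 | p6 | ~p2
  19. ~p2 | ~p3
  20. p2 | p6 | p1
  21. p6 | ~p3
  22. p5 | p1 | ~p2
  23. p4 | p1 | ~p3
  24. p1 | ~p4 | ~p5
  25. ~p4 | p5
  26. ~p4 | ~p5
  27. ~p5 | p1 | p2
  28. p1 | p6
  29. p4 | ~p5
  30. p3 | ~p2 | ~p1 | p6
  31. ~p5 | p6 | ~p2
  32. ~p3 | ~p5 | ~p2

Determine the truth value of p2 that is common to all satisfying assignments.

Suppose p2 = 1.
(~p3) alone gives p3 = 0.
(~p1) alone gives p1 = 0.
(~p4) alone gives p4 = 0.
(p6) alone gives p6 = 1.
(~p5) alone gives p5 = 0.
But (p5) is also a unit clause — contradiction.
So every satisfying assignment has p2 = False.

False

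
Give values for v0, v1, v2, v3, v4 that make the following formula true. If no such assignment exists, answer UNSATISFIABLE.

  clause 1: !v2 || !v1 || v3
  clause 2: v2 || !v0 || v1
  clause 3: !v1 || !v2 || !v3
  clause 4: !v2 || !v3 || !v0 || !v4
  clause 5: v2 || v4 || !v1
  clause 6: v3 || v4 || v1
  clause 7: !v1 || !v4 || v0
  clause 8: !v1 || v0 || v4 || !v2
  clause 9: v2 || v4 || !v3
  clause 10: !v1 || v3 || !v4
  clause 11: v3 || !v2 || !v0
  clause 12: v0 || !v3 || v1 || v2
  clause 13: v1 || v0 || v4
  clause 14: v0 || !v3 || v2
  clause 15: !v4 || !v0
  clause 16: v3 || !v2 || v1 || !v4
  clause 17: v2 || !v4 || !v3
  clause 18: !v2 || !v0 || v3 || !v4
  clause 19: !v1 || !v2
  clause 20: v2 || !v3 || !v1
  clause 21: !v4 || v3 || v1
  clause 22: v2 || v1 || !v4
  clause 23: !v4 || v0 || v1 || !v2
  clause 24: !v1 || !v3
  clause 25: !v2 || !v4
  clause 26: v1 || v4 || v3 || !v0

Suppose v4 = false.
Suppose v2 = true.
Unit clause (!v1) forces v1 = false.
Unit clause (v3) forces v3 = true.
Unit clause (v0) forces v0 = true.
All clauses are satisfied.

v0 ↦ true,  v1 ↦ false,  v2 ↦ true,  v3 ↦ true,  v4 ↦ false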